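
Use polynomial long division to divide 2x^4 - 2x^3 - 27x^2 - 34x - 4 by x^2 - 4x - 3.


(2x^4 - 2x^3 - 27x^2 - 34x - 4) / (x^2 - 4x - 3)
Step 1: 2x^2 * (x^2 - 4x - 3) = 2x^4 - 8x^3 - 6x^2; subtract.
Step 2: 6x * (x^2 - 4x - 3) = 6x^3 - 24x^2 - 18x; subtract.
Step 3: 3 * (x^2 - 4x - 3) = 3x^2 - 12x - 9; subtract.
Quotient: 2x^2 + 6x + 3, Remainder: -4x + 5


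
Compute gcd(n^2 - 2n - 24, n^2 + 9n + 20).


Factor each:
  n^2 - 2n - 24 = (n + 4)(n - 6)
  n^2 + 9n + 20 = (n + 4)(n + 5)
Common monic factor: n + 4


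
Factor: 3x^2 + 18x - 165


Roots satisfy r1 + r2 = -b/a = -6 and r1*r2 = c/a = -55.
So r1 = -11, r2 = 5.
3x^2 + 18x - 165 = 3(x - r1)(x - r2) = 3(x + 11)(x - 5)


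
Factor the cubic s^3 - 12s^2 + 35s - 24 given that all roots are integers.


Try integer roots (divisors of -24). s=1: p(1)=0.
Divide out (s - 1): quotient is s^2 - 11s + 24.
Factor the quadratic: (s - 3)(s - 8)
Result: (s - 1)(s - 3)(s - 8)


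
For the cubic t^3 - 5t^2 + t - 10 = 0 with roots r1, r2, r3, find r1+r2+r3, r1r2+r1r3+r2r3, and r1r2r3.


Monic cubic t^3+bt^2+ct+d=0: sum=-b, pairwise sum=c, product=-d.
b=-5, c=1, d=-10
r1+r2+r3 = 5
r1r2+r1r3+r2r3 = 1
r1r2r3 = 10


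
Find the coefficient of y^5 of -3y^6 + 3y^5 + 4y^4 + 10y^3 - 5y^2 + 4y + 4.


Read off the coefficient of y^5: 3


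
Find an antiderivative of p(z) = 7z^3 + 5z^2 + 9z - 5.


Reverse power rule on each term:
  ∫ 7z^3 dz = (7/4)z^4
  ∫ 5z^2 dz = (5/3)z^3
  ∫ 9z dz = (9/2)z^2
  ∫ -5 dz = -5z
F(z) = (7/4)z^4 + (5/3)z^3 + (9/2)z^2 - 5z + C


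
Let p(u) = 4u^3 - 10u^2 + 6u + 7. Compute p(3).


Using direct substitution:
  4 * (3)^3 = 108
  -10 * (3)^2 = -90
  6 * (3)^1 = 18
  constant: 7
Sum = 108 - 90 + 18 + 7 = 43


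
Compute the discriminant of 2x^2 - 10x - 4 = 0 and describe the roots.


D = b^2 - 4ac = (-10)^2 - 4(2)(-4) = 100 + 32 = 132
Since D > 0: two distinct irrational roots


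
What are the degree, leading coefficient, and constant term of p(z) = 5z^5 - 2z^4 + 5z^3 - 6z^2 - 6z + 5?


Highest power of z is 5, with coefficient 5. Constant term is 5.
Degree = 5, leading coefficient = 5, constant term = 5


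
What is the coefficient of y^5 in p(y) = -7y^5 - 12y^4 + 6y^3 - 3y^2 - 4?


Read off the coefficient of y^5: -7


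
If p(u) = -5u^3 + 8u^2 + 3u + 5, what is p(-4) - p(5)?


p(-4) = 441
p(5) = -405
p(-4) - p(5) = 441 + 405 = 846


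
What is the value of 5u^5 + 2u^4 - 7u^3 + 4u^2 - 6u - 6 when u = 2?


Using direct substitution:
  5 * (2)^5 = 160
  2 * (2)^4 = 32
  -7 * (2)^3 = -56
  4 * (2)^2 = 16
  -6 * (2)^1 = -12
  constant: -6
Sum = 160 + 32 - 56 + 16 - 12 - 6 = 134


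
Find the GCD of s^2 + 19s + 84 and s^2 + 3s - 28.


Factor each:
  s^2 + 19s + 84 = (s + 7)(s + 12)
  s^2 + 3s - 28 = (s + 7)(s - 4)
Common monic factor: s + 7


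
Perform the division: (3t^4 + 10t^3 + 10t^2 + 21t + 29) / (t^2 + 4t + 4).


(3t^4 + 10t^3 + 10t^2 + 21t + 29) / (t^2 + 4t + 4)
Step 1: 3t^2 * (t^2 + 4t + 4) = 3t^4 + 12t^3 + 12t^2; subtract.
Step 2: -2t * (t^2 + 4t + 4) = -2t^3 - 8t^2 - 8t; subtract.
Step 3: 6 * (t^2 + 4t + 4) = 6t^2 + 24t + 24; subtract.
Quotient: 3t^2 - 2t + 6, Remainder: 5t + 5


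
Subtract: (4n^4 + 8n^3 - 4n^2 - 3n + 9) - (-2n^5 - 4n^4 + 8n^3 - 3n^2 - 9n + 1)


Distribute the minus sign:
  (4n^4 + 8n^3 - 4n^2 - 3n + 9)
- (-2n^5 - 4n^4 + 8n^3 - 3n^2 - 9n + 1)
Negate second polynomial: 2n^5 + 4n^4 - 8n^3 + 3n^2 + 9n - 1
Add: 2n^5 + 8n^4 - n^2 + 6n + 8


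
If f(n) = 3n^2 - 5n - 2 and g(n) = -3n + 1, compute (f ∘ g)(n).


Substitute g(n) into f:
f(g(n)) = 3*(-3n + 1)^2 + (-5)*(-3n + 1) + (-2)
(-3n + 1)^2 = 9n^2 - 6n + 1
Expand and combine: 27n^2 - 3n - 4


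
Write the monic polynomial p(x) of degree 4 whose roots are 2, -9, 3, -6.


p(x) = (x - 2)(x + 9)(x - 3)(x + 6)
Expand: x^4 + 10x^3 - 15x^2 - 180x + 324


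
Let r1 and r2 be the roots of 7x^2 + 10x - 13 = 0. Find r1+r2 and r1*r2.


For ax^2+bx+c=0: sum = -b/a, product = c/a.
a=7, b=10, c=-13
Sum = -(10)/7 = -10/7
Product = (-13)/7 = -13/7


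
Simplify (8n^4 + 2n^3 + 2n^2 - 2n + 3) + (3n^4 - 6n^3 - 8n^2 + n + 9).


Align terms by degree and add:
  8n^4 + 2n^3 + 2n^2 - 2n + 3
+ 3n^4 - 6n^3 - 8n^2 + n + 9
= 11n^4 - 4n^3 - 6n^2 - n + 12


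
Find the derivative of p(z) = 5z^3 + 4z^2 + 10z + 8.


Apply the power rule term by term:
  d/dz(5z^3) = 15z^2
  d/dz(4z^2) = 8z
  d/dz(10z) = 10
  d/dz(8) = 0
p'(z) = 15z^2 + 8z + 10


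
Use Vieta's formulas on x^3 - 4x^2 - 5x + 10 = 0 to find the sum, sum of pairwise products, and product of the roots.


Monic cubic x^3+bx^2+cx+d=0: sum=-b, pairwise sum=c, product=-d.
b=-4, c=-5, d=10
r1+r2+r3 = 4
r1r2+r1r3+r2r3 = -5
r1r2r3 = -10


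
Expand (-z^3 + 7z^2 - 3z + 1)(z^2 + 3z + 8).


Distribute each term of the first polynomial:
  (-z^3)(z^2 + 3z + 8) = -z^5 - 3z^4 - 8z^3
  (7z^2)(z^2 + 3z + 8) = 7z^4 + 21z^3 + 56z^2
  (-3z)(z^2 + 3z + 8) = -3z^3 - 9z^2 - 24z
  (1)(z^2 + 3z + 8) = z^2 + 3z + 8
Sum: -z^5 + 4z^4 + 10z^3 + 48z^2 - 21z + 8


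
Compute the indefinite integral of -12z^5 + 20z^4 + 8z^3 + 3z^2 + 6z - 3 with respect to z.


Reverse power rule on each term:
  ∫ -12z^5 dz = -2z^6
  ∫ 20z^4 dz = 4z^5
  ∫ 8z^3 dz = 2z^4
  ∫ 3z^2 dz = z^3
  ∫ 6z dz = 3z^2
  ∫ -3 dz = -3z
F(z) = -2z^6 + 4z^5 + 2z^4 + z^3 + 3z^2 - 3z + C


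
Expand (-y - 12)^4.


Expand (-y - 12)^4 by repeated multiplication:
  (-y - 12)^2 = y^2 + 24y + 144
  (-y - 12)^3 = -y^3 - 36y^2 - 432y - 1728
= y^4 + 48y^3 + 864y^2 + 6912y + 20736


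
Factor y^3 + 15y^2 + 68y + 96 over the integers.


Try integer roots (divisors of 96). y=-3: p(-3)=0.
Divide out (y + 3): quotient is y^2 + 12y + 32.
Factor the quadratic: (y + 8)(y + 4)
Result: (y + 3)(y + 8)(y + 4)


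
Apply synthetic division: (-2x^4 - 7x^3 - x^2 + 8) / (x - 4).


Synthetic division with c = 4. Coefficients: -2, -7, -1, 0, 8
Bring down -2.
  -2 * 4 = -8; -8 - 7 = -15
  -15 * 4 = -60; -60 - 1 = -61
  -61 * 4 = -244; -244 + 0 = -244
  -244 * 4 = -976; -976 + 8 = -968
Quotient: -2x^3 - 15x^2 - 61x - 244, Remainder: -968


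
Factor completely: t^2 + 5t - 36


Roots satisfy r1 + r2 = -b/a = -5 and r1*r2 = c/a = -36.
So r1 = -9, r2 = 4.
t^2 + 5t - 36 = (t - r1)(t - r2) = (t + 9)(t - 4)


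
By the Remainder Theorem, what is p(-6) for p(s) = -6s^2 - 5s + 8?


By the Remainder Theorem, the remainder equals p(-6):
  -6*(-6)^2 = -216
  -5*(-6)^1 = 30
  constant: 8
Sum: -216 + 30 + 8 = -178


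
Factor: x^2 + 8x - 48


Roots satisfy r1 + r2 = -b/a = -8 and r1*r2 = c/a = -48.
So r1 = 4, r2 = -12.
x^2 + 8x - 48 = (x - r1)(x - r2) = (x - 4)(x + 12)


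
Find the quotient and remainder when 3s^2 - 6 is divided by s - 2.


(3s^2 - 6) / (s - 2)
Step 1: 3s * (s - 2) = 3s^2 - 6s; subtract.
Step 2: 6 * (s - 2) = 6s - 12; subtract.
Quotient: 3s + 6, Remainder: 6


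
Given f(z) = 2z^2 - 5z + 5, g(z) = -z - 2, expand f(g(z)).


Substitute g(z) into f:
f(g(z)) = 2*(-z - 2)^2 + (-5)*(-z - 2) + 5
(-z - 2)^2 = z^2 + 4z + 4
Expand and combine: 2z^2 + 13z + 23


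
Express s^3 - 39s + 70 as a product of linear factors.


Try integer roots (divisors of 70). s=2: p(2)=0.
Divide out (s - 2): quotient is s^2 + 2s - 35.
Factor the quadratic: (s - 5)(s + 7)
Result: (s - 2)(s - 5)(s + 7)


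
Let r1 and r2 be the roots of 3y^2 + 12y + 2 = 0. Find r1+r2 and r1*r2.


For ay^2+by+c=0: sum = -b/a, product = c/a.
a=3, b=12, c=2
Sum = -(12)/3 = -4
Product = (2)/3 = 2/3


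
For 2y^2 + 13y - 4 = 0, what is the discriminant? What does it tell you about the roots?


D = b^2 - 4ac = (13)^2 - 4(2)(-4) = 169 + 32 = 201
Since D > 0: two distinct irrational roots


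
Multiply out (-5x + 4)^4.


Expand (-5x + 4)^4 by repeated multiplication:
  (-5x + 4)^2 = 25x^2 - 40x + 16
  (-5x + 4)^3 = -125x^3 + 300x^2 - 240x + 64
= 625x^4 - 2000x^3 + 2400x^2 - 1280x + 256


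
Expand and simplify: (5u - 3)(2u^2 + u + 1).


Distribute each term of the first polynomial:
  (5u)(2u^2 + u + 1) = 10u^3 + 5u^2 + 5u
  (-3)(2u^2 + u + 1) = -6u^2 - 3u - 3
Sum: 10u^3 - u^2 + 2u - 3


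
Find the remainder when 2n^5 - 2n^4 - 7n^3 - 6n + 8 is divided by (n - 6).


By the Remainder Theorem, the remainder equals p(6):
  2*(6)^5 = 15552
  -2*(6)^4 = -2592
  -7*(6)^3 = -1512
  0*(6)^2 = 0
  -6*(6)^1 = -36
  constant: 8
Sum: 15552 - 2592 - 1512 + 0 - 36 + 8 = 11420


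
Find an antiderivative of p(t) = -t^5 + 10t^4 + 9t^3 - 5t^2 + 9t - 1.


Reverse power rule on each term:
  ∫ -t^5 dt = -(1/6)t^6
  ∫ 10t^4 dt = 2t^5
  ∫ 9t^3 dt = (9/4)t^4
  ∫ -5t^2 dt = -(5/3)t^3
  ∫ 9t dt = (9/2)t^2
  ∫ -1 dt = -t
F(t) = -(1/6)t^6 + 2t^5 + (9/4)t^4 - (5/3)t^3 + (9/2)t^2 - t + C


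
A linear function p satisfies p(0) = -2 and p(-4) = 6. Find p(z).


p(z) = mz + b. Using p(0)=-2, p(-4)=6:
m = (-2 - 6)/(0 + 4) = -8/4 = -2
b = -2 - m*(0) = -2 = -2
p(z) = -2z - 2


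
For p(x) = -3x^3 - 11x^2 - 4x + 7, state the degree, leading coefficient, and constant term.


Highest power of x is 3, with coefficient -3. Constant term is 7.
Degree = 3, leading coefficient = -3, constant term = 7


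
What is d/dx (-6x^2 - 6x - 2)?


Apply the power rule term by term:
  d/dx(-6x^2) = -12x
  d/dx(-6x) = -6
  d/dx(-2) = 0
p'(x) = -12x - 6


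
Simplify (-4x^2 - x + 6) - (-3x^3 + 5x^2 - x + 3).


Distribute the minus sign:
  (-4x^2 - x + 6)
- (-3x^3 + 5x^2 - x + 3)
Negate second polynomial: 3x^3 - 5x^2 + x - 3
Add: 3x^3 - 9x^2 + 3


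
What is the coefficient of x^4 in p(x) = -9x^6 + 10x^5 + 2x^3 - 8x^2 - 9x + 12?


Read off the coefficient of x^4: 0


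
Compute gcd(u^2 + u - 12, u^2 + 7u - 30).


Factor each:
  u^2 + u - 12 = (u - 3)(u + 4)
  u^2 + 7u - 30 = (u - 3)(u + 10)
Common monic factor: u - 3


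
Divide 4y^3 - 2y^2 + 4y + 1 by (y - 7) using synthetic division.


Synthetic division with c = 7. Coefficients: 4, -2, 4, 1
Bring down 4.
  4 * 7 = 28; 28 - 2 = 26
  26 * 7 = 182; 182 + 4 = 186
  186 * 7 = 1302; 1302 + 1 = 1303
Quotient: 4y^2 + 26y + 186, Remainder: 1303


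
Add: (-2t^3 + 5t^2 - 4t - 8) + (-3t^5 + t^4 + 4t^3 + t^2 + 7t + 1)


Align terms by degree and add:
  -2t^3 + 5t^2 - 4t - 8
  -3t^5 + t^4 + 4t^3 + t^2 + 7t + 1
= -3t^5 + t^4 + 2t^3 + 6t^2 + 3t - 7


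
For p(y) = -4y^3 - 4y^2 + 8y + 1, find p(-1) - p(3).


p(-1) = -7
p(3) = -119
p(-1) - p(3) = -7 + 119 = 112


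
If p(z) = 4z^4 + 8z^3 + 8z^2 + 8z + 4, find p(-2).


Using direct substitution:
  4 * (-2)^4 = 64
  8 * (-2)^3 = -64
  8 * (-2)^2 = 32
  8 * (-2)^1 = -16
  constant: 4
Sum = 64 - 64 + 32 - 16 + 4 = 20


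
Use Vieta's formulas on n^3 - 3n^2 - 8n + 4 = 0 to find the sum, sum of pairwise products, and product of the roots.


Monic cubic n^3+bn^2+cn+d=0: sum=-b, pairwise sum=c, product=-d.
b=-3, c=-8, d=4
r1+r2+r3 = 3
r1r2+r1r3+r2r3 = -8
r1r2r3 = -4


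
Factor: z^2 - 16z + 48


Roots satisfy r1 + r2 = -b/a = 16 and r1*r2 = c/a = 48.
So r1 = 4, r2 = 12.
z^2 - 16z + 48 = (z - r1)(z - r2) = (z - 4)(z - 12)


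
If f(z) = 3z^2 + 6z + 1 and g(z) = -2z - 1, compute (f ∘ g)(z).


Substitute g(z) into f:
f(g(z)) = 3*(-2z - 1)^2 + 6*(-2z - 1) + 1
(-2z - 1)^2 = 4z^2 + 4z + 1
Expand and combine: 12z^2 - 2


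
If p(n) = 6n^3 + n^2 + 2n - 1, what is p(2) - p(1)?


p(2) = 55
p(1) = 8
p(2) - p(1) = 55 - 8 = 47


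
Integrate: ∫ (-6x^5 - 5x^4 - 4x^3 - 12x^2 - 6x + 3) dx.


Reverse power rule on each term:
  ∫ -6x^5 dx = -x^6
  ∫ -5x^4 dx = -x^5
  ∫ -4x^3 dx = -x^4
  ∫ -12x^2 dx = -4x^3
  ∫ -6x dx = -3x^2
  ∫ 3 dx = 3x
F(x) = -x^6 - x^5 - x^4 - 4x^3 - 3x^2 + 3x + C


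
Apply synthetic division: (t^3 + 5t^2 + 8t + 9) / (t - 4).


Synthetic division with c = 4. Coefficients: 1, 5, 8, 9
Bring down 1.
  1 * 4 = 4; 4 + 5 = 9
  9 * 4 = 36; 36 + 8 = 44
  44 * 4 = 176; 176 + 9 = 185
Quotient: t^2 + 9t + 44, Remainder: 185


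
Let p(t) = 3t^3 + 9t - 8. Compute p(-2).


Using direct substitution:
  3 * (-2)^3 = -24
  0 * (-2)^2 = 0
  9 * (-2)^1 = -18
  constant: -8
Sum = -24 + 0 - 18 - 8 = -50


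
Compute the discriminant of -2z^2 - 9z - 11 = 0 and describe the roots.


D = b^2 - 4ac = (-9)^2 - 4(-2)(-11) = 81 - 88 = -7
Since D < 0: two complex conjugate roots (no real roots)


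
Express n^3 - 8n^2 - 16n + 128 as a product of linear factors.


Try integer roots (divisors of 128). n=4: p(4)=0.
Divide out (n - 4): quotient is n^2 - 4n - 32.
Factor the quadratic: (n - 8)(n + 4)
Result: (n - 4)(n - 8)(n + 4)


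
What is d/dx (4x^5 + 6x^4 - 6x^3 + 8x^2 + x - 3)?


Apply the power rule term by term:
  d/dx(4x^5) = 20x^4
  d/dx(6x^4) = 24x^3
  d/dx(-6x^3) = -18x^2
  d/dx(8x^2) = 16x
  d/dx(x) = 1
  d/dx(-3) = 0
p'(x) = 20x^4 + 24x^3 - 18x^2 + 16x + 1


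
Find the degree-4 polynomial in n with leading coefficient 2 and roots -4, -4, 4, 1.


p(n) = 2(n + 4)(n + 4)(n - 4)(n - 1)
Expand: 2n^4 + 6n^3 - 40n^2 - 96n + 128


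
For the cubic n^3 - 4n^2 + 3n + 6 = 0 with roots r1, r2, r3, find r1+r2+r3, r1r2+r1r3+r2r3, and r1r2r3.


Monic cubic n^3+bn^2+cn+d=0: sum=-b, pairwise sum=c, product=-d.
b=-4, c=3, d=6
r1+r2+r3 = 4
r1r2+r1r3+r2r3 = 3
r1r2r3 = -6


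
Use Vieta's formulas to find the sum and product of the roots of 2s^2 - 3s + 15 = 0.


For as^2+bs+c=0: sum = -b/a, product = c/a.
a=2, b=-3, c=15
Sum = -(-3)/2 = 3/2
Product = (15)/2 = 15/2


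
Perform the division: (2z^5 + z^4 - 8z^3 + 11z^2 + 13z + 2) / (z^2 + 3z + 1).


(2z^5 + z^4 - 8z^3 + 11z^2 + 13z + 2) / (z^2 + 3z + 1)
Step 1: 2z^3 * (z^2 + 3z + 1) = 2z^5 + 6z^4 + 2z^3; subtract.
Step 2: -5z^2 * (z^2 + 3z + 1) = -5z^4 - 15z^3 - 5z^2; subtract.
Step 3: 5z * (z^2 + 3z + 1) = 5z^3 + 15z^2 + 5z; subtract.
Step 4: 1 * (z^2 + 3z + 1) = z^2 + 3z + 1; subtract.
Quotient: 2z^3 - 5z^2 + 5z + 1, Remainder: 5z + 1


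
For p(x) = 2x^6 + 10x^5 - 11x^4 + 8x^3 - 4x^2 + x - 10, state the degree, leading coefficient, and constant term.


Highest power of x is 6, with coefficient 2. Constant term is -10.
Degree = 6, leading coefficient = 2, constant term = -10


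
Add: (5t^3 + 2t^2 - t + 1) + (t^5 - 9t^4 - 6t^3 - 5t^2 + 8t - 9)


Align terms by degree and add:
  5t^3 + 2t^2 - t + 1
+ t^5 - 9t^4 - 6t^3 - 5t^2 + 8t - 9
= t^5 - 9t^4 - t^3 - 3t^2 + 7t - 8


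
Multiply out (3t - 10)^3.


Expand (3t - 10)^3 by repeated multiplication:
  (3t - 10)^2 = 9t^2 - 60t + 100
= 27t^3 - 270t^2 + 900t - 1000


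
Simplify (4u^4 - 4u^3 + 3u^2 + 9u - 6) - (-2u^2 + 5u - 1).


Distribute the minus sign:
  (4u^4 - 4u^3 + 3u^2 + 9u - 6)
- (-2u^2 + 5u - 1)
Negate second polynomial: 2u^2 - 5u + 1
Add: 4u^4 - 4u^3 + 5u^2 + 4u - 5


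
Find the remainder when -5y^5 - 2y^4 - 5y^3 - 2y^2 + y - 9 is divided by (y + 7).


By the Remainder Theorem, the remainder equals p(-7):
  -5*(-7)^5 = 84035
  -2*(-7)^4 = -4802
  -5*(-7)^3 = 1715
  -2*(-7)^2 = -98
  1*(-7)^1 = -7
  constant: -9
Sum: 84035 - 4802 + 1715 - 98 - 7 - 9 = 80834


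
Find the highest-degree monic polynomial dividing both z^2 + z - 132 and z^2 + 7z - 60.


Factor each:
  z^2 + z - 132 = (z + 12)(z - 11)
  z^2 + 7z - 60 = (z + 12)(z - 5)
Common monic factor: z + 12


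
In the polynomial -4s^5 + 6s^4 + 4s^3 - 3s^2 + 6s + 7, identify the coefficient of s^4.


Read off the coefficient of s^4: 6


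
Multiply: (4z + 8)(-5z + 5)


Distribute each term of the first polynomial:
  (4z)(-5z + 5) = -20z^2 + 20z
  (8)(-5z + 5) = -40z + 40
Sum: -20z^2 - 20z + 40


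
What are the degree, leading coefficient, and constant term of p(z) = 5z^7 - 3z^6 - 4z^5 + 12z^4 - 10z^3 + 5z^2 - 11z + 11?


Highest power of z is 7, with coefficient 5. Constant term is 11.
Degree = 7, leading coefficient = 5, constant term = 11


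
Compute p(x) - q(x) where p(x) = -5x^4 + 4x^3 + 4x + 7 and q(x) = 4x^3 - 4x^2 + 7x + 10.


Distribute the minus sign:
  (-5x^4 + 4x^3 + 4x + 7)
- (4x^3 - 4x^2 + 7x + 10)
Negate second polynomial: -4x^3 + 4x^2 - 7x - 10
Add: -5x^4 + 4x^2 - 3x - 3


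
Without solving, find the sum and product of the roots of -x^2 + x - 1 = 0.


For ax^2+bx+c=0: sum = -b/a, product = c/a.
a=-1, b=1, c=-1
Sum = -(1)/-1 = 1
Product = (-1)/-1 = 1


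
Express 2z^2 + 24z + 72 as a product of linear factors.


Roots satisfy r1 + r2 = -b/a = -12 and r1*r2 = c/a = 36.
So r1 = -6, r2 = -6.
2z^2 + 24z + 72 = 2(z - r1)(z - r2) = 2(z + 6)(z + 6)


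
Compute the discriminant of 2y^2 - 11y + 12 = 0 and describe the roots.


D = b^2 - 4ac = (-11)^2 - 4(2)(12) = 121 - 96 = 25
Since D > 0: two distinct rational roots


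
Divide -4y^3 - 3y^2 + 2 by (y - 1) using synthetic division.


Synthetic division with c = 1. Coefficients: -4, -3, 0, 2
Bring down -4.
  -4 * 1 = -4; -4 - 3 = -7
  -7 * 1 = -7; -7 + 0 = -7
  -7 * 1 = -7; -7 + 2 = -5
Quotient: -4y^2 - 7y - 7, Remainder: -5


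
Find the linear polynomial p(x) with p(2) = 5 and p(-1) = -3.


p(x) = mx + b. Using p(2)=5, p(-1)=-3:
m = (5 + 3)/(2 + 1) = 8/3 = 8/3
b = 5 - m*(2) = 5 - 16/3 = -1/3
p(x) = (8/3)x - (1/3)


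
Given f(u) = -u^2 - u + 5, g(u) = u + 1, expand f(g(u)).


Substitute g(u) into f:
f(g(u)) = -1*(u + 1)^2 + (-1)*(u + 1) + 5
(u + 1)^2 = u^2 + 2u + 1
Expand and combine: -u^2 - 3u + 3


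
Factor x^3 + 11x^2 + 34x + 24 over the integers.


Try integer roots (divisors of 24). x=-4: p(-4)=0.
Divide out (x + 4): quotient is x^2 + 7x + 6.
Factor the quadratic: (x + 1)(x + 6)
Result: (x + 4)(x + 1)(x + 6)


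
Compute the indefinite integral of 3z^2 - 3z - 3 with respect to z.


Reverse power rule on each term:
  ∫ 3z^2 dz = z^3
  ∫ -3z dz = -(3/2)z^2
  ∫ -3 dz = -3z
F(z) = z^3 - (3/2)z^2 - 3z + C


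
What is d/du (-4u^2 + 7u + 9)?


Apply the power rule term by term:
  d/du(-4u^2) = -8u
  d/du(7u) = 7
  d/du(9) = 0
p'(u) = -8u + 7


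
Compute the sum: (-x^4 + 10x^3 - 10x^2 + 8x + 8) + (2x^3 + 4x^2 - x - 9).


Align terms by degree and add:
  -x^4 + 10x^3 - 10x^2 + 8x + 8
+ 2x^3 + 4x^2 - x - 9
= -x^4 + 12x^3 - 6x^2 + 7x - 1


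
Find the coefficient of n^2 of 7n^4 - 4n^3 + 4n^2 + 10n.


Read off the coefficient of n^2: 4


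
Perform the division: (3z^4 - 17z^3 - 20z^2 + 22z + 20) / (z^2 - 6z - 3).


(3z^4 - 17z^3 - 20z^2 + 22z + 20) / (z^2 - 6z - 3)
Step 1: 3z^2 * (z^2 - 6z - 3) = 3z^4 - 18z^3 - 9z^2; subtract.
Step 2: z * (z^2 - 6z - 3) = z^3 - 6z^2 - 3z; subtract.
Step 3: -5 * (z^2 - 6z - 3) = -5z^2 + 30z + 15; subtract.
Quotient: 3z^2 + z - 5, Remainder: -5z + 5


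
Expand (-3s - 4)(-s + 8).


Distribute each term of the first polynomial:
  (-3s)(-s + 8) = 3s^2 - 24s
  (-4)(-s + 8) = 4s - 32
Sum: 3s^2 - 20s - 32


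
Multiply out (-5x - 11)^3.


Expand (-5x - 11)^3 by repeated multiplication:
  (-5x - 11)^2 = 25x^2 + 110x + 121
= -125x^3 - 825x^2 - 1815x - 1331


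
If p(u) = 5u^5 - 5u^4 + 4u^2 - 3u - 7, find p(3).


Using direct substitution:
  5 * (3)^5 = 1215
  -5 * (3)^4 = -405
  0 * (3)^3 = 0
  4 * (3)^2 = 36
  -3 * (3)^1 = -9
  constant: -7
Sum = 1215 - 405 + 0 + 36 - 9 - 7 = 830


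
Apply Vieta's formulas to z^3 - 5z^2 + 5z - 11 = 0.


Monic cubic z^3+bz^2+cz+d=0: sum=-b, pairwise sum=c, product=-d.
b=-5, c=5, d=-11
r1+r2+r3 = 5
r1r2+r1r3+r2r3 = 5
r1r2r3 = 11


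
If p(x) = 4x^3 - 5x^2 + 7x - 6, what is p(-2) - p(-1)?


p(-2) = -72
p(-1) = -22
p(-2) - p(-1) = -72 + 22 = -50


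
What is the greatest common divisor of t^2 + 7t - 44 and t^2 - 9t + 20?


Factor each:
  t^2 + 7t - 44 = (t - 4)(t + 11)
  t^2 - 9t + 20 = (t - 4)(t - 5)
Common monic factor: t - 4


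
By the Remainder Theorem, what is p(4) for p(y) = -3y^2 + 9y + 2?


By the Remainder Theorem, the remainder equals p(4):
  -3*(4)^2 = -48
  9*(4)^1 = 36
  constant: 2
Sum: -48 + 36 + 2 = -10


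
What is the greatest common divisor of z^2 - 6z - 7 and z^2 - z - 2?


Factor each:
  z^2 - 6z - 7 = (z + 1)(z - 7)
  z^2 - z - 2 = (z + 1)(z - 2)
Common monic factor: z + 1


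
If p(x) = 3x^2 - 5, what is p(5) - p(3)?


p(5) = 70
p(3) = 22
p(5) - p(3) = 70 - 22 = 48


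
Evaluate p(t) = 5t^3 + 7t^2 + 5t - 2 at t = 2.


Using direct substitution:
  5 * (2)^3 = 40
  7 * (2)^2 = 28
  5 * (2)^1 = 10
  constant: -2
Sum = 40 + 28 + 10 - 2 = 76


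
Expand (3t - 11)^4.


Expand (3t - 11)^4 by repeated multiplication:
  (3t - 11)^2 = 9t^2 - 66t + 121
  (3t - 11)^3 = 27t^3 - 297t^2 + 1089t - 1331
= 81t^4 - 1188t^3 + 6534t^2 - 15972t + 14641


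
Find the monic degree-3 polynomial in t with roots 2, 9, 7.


p(t) = (t - 2)(t - 9)(t - 7)
Expand: t^3 - 18t^2 + 95t - 126


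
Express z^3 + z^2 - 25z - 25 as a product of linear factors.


Try integer roots (divisors of -25). z=-5: p(-5)=0.
Divide out (z + 5): quotient is z^2 - 4z - 5.
Factor the quadratic: (z + 1)(z - 5)
Result: (z + 5)(z + 1)(z - 5)


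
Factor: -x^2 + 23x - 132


Roots satisfy r1 + r2 = -b/a = 23 and r1*r2 = c/a = 132.
So r1 = 12, r2 = 11.
-x^2 + 23x - 132 = -(x - r1)(x - r2) = -(x - 12)(x - 11)


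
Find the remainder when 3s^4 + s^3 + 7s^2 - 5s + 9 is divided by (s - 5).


By the Remainder Theorem, the remainder equals p(5):
  3*(5)^4 = 1875
  1*(5)^3 = 125
  7*(5)^2 = 175
  -5*(5)^1 = -25
  constant: 9
Sum: 1875 + 125 + 175 - 25 + 9 = 2159


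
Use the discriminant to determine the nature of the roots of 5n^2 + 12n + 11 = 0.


D = b^2 - 4ac = (12)^2 - 4(5)(11) = 144 - 220 = -76
Since D < 0: two complex conjugate roots (no real roots)


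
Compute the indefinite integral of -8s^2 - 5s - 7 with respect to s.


Reverse power rule on each term:
  ∫ -8s^2 ds = -(8/3)s^3
  ∫ -5s ds = -(5/2)s^2
  ∫ -7 ds = -7s
F(s) = -(8/3)s^3 - (5/2)s^2 - 7s + C


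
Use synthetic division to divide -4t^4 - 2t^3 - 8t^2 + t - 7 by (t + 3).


Synthetic division with c = -3. Coefficients: -4, -2, -8, 1, -7
Bring down -4.
  -4 * -3 = 12; 12 - 2 = 10
  10 * -3 = -30; -30 - 8 = -38
  -38 * -3 = 114; 114 + 1 = 115
  115 * -3 = -345; -345 - 7 = -352
Quotient: -4t^3 + 10t^2 - 38t + 115, Remainder: -352


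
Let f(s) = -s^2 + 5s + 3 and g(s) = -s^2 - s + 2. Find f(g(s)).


Substitute g(s) into f:
f(g(s)) = -1*(-s^2 - s + 2)^2 + 5*(-s^2 - s + 2) + 3
(-s^2 - s + 2)^2 = s^4 + 2s^3 - 3s^2 - 4s + 4
Expand and combine: -s^4 - 2s^3 - 2s^2 - s + 9


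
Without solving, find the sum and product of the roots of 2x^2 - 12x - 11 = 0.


For ax^2+bx+c=0: sum = -b/a, product = c/a.
a=2, b=-12, c=-11
Sum = -(-12)/2 = 6
Product = (-11)/2 = -11/2


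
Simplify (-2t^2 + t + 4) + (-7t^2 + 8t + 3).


Align terms by degree and add:
  -2t^2 + t + 4
  -7t^2 + 8t + 3
= -9t^2 + 9t + 7


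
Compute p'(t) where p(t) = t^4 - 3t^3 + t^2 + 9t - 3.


Apply the power rule term by term:
  d/dt(t^4) = 4t^3
  d/dt(-3t^3) = -9t^2
  d/dt(t^2) = 2t
  d/dt(9t) = 9
  d/dt(-3) = 0
p'(t) = 4t^3 - 9t^2 + 2t + 9


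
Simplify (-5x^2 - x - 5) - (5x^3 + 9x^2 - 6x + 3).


Distribute the minus sign:
  (-5x^2 - x - 5)
- (5x^3 + 9x^2 - 6x + 3)
Negate second polynomial: -5x^3 - 9x^2 + 6x - 3
Add: -5x^3 - 14x^2 + 5x - 8


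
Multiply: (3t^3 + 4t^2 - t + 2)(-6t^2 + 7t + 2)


Distribute each term of the first polynomial:
  (3t^3)(-6t^2 + 7t + 2) = -18t^5 + 21t^4 + 6t^3
  (4t^2)(-6t^2 + 7t + 2) = -24t^4 + 28t^3 + 8t^2
  (-t)(-6t^2 + 7t + 2) = 6t^3 - 7t^2 - 2t
  (2)(-6t^2 + 7t + 2) = -12t^2 + 14t + 4
Sum: -18t^5 - 3t^4 + 40t^3 - 11t^2 + 12t + 4


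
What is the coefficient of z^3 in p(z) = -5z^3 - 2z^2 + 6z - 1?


Read off the coefficient of z^3: -5


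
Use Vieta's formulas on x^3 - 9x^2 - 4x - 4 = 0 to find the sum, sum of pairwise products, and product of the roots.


Monic cubic x^3+bx^2+cx+d=0: sum=-b, pairwise sum=c, product=-d.
b=-9, c=-4, d=-4
r1+r2+r3 = 9
r1r2+r1r3+r2r3 = -4
r1r2r3 = 4


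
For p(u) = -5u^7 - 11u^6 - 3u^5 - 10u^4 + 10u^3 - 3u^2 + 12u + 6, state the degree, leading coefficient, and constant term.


Highest power of u is 7, with coefficient -5. Constant term is 6.
Degree = 7, leading coefficient = -5, constant term = 6


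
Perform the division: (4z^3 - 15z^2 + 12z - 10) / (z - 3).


(4z^3 - 15z^2 + 12z - 10) / (z - 3)
Step 1: 4z^2 * (z - 3) = 4z^3 - 12z^2; subtract.
Step 2: -3z * (z - 3) = -3z^2 + 9z; subtract.
Step 3: 3 * (z - 3) = 3z - 9; subtract.
Quotient: 4z^2 - 3z + 3, Remainder: -1


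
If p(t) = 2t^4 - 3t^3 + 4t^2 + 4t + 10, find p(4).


Using direct substitution:
  2 * (4)^4 = 512
  -3 * (4)^3 = -192
  4 * (4)^2 = 64
  4 * (4)^1 = 16
  constant: 10
Sum = 512 - 192 + 64 + 16 + 10 = 410


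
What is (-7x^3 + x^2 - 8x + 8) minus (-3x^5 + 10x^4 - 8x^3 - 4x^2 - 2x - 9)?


Distribute the minus sign:
  (-7x^3 + x^2 - 8x + 8)
- (-3x^5 + 10x^4 - 8x^3 - 4x^2 - 2x - 9)
Negate second polynomial: 3x^5 - 10x^4 + 8x^3 + 4x^2 + 2x + 9
Add: 3x^5 - 10x^4 + x^3 + 5x^2 - 6x + 17


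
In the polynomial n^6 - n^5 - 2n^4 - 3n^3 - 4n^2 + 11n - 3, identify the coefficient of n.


Read off the coefficient of n: 11


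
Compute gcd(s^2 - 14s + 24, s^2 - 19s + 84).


Factor each:
  s^2 - 14s + 24 = (s - 12)(s - 2)
  s^2 - 19s + 84 = (s - 12)(s - 7)
Common monic factor: s - 12


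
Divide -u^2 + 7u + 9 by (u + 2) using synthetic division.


Synthetic division with c = -2. Coefficients: -1, 7, 9
Bring down -1.
  -1 * -2 = 2; 2 + 7 = 9
  9 * -2 = -18; -18 + 9 = -9
Quotient: -u + 9, Remainder: -9


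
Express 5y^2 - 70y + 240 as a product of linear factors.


Roots satisfy r1 + r2 = -b/a = 14 and r1*r2 = c/a = 48.
So r1 = 6, r2 = 8.
5y^2 - 70y + 240 = 5(y - r1)(y - r2) = 5(y - 6)(y - 8)


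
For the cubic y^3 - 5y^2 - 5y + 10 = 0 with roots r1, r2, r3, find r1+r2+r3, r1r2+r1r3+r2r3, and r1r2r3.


Monic cubic y^3+by^2+cy+d=0: sum=-b, pairwise sum=c, product=-d.
b=-5, c=-5, d=10
r1+r2+r3 = 5
r1r2+r1r3+r2r3 = -5
r1r2r3 = -10


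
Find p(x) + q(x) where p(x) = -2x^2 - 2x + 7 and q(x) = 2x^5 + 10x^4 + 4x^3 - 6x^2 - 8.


Align terms by degree and add:
  -2x^2 - 2x + 7
+ 2x^5 + 10x^4 + 4x^3 - 6x^2 - 8
= 2x^5 + 10x^4 + 4x^3 - 8x^2 - 2x - 1


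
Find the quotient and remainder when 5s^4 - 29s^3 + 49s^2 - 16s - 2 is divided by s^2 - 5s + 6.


(5s^4 - 29s^3 + 49s^2 - 16s - 2) / (s^2 - 5s + 6)
Step 1: 5s^2 * (s^2 - 5s + 6) = 5s^4 - 25s^3 + 30s^2; subtract.
Step 2: -4s * (s^2 - 5s + 6) = -4s^3 + 20s^2 - 24s; subtract.
Step 3: -1 * (s^2 - 5s + 6) = -s^2 + 5s - 6; subtract.
Quotient: 5s^2 - 4s - 1, Remainder: 3s + 4


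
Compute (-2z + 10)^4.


Expand (-2z + 10)^4 by repeated multiplication:
  (-2z + 10)^2 = 4z^2 - 40z + 100
  (-2z + 10)^3 = -8z^3 + 120z^2 - 600z + 1000
= 16z^4 - 320z^3 + 2400z^2 - 8000z + 10000


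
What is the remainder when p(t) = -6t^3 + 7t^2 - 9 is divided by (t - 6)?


By the Remainder Theorem, the remainder equals p(6):
  -6*(6)^3 = -1296
  7*(6)^2 = 252
  0*(6)^1 = 0
  constant: -9
Sum: -1296 + 252 + 0 - 9 = -1053


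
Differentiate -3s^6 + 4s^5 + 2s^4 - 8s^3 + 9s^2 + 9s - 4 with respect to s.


Apply the power rule term by term:
  d/ds(-3s^6) = -18s^5
  d/ds(4s^5) = 20s^4
  d/ds(2s^4) = 8s^3
  d/ds(-8s^3) = -24s^2
  d/ds(9s^2) = 18s
  d/ds(9s) = 9
  d/ds(-4) = 0
p'(s) = -18s^5 + 20s^4 + 8s^3 - 24s^2 + 18s + 9


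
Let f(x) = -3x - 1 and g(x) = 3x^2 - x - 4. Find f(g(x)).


Substitute g(x) into f:
f(g(x)) = -3*(3x^2 - x - 4) + (-1)
Expand and combine: -9x^2 + 3x + 11


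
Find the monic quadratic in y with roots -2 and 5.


p(y) = (y + 2)(y - 5)
Expand: y^2 - 3y - 10


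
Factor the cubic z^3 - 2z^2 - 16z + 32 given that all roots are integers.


Try integer roots (divisors of 32). z=2: p(2)=0.
Divide out (z - 2): quotient is z^2 - 16.
Factor the quadratic: (z - 4)(z + 4)
Result: (z - 2)(z - 4)(z + 4)


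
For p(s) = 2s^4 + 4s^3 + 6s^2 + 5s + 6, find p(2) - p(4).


p(2) = 104
p(4) = 890
p(2) - p(4) = 104 - 890 = -786


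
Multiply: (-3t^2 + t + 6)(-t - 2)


Distribute each term of the first polynomial:
  (-3t^2)(-t - 2) = 3t^3 + 6t^2
  (t)(-t - 2) = -t^2 - 2t
  (6)(-t - 2) = -6t - 12
Sum: 3t^3 + 5t^2 - 8t - 12


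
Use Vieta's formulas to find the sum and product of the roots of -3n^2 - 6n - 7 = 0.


For an^2+bn+c=0: sum = -b/a, product = c/a.
a=-3, b=-6, c=-7
Sum = -(-6)/-3 = -2
Product = (-7)/-3 = 7/3


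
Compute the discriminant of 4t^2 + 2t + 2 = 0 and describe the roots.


D = b^2 - 4ac = (2)^2 - 4(4)(2) = 4 - 32 = -28
Since D < 0: two complex conjugate roots (no real roots)


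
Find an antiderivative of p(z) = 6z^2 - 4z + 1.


Reverse power rule on each term:
  ∫ 6z^2 dz = 2z^3
  ∫ -4z dz = -2z^2
  ∫ 1 dz = z
F(z) = 2z^3 - 2z^2 + z + C


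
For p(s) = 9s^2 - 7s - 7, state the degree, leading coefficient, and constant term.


Highest power of s is 2, with coefficient 9. Constant term is -7.
Degree = 2, leading coefficient = 9, constant term = -7


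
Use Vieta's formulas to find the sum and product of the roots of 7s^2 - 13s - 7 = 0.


For as^2+bs+c=0: sum = -b/a, product = c/a.
a=7, b=-13, c=-7
Sum = -(-13)/7 = 13/7
Product = (-7)/7 = -1


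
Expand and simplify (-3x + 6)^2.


Expand (-3x + 6)^2 by repeated multiplication:
= 9x^2 - 36x + 36


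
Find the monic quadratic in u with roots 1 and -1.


p(u) = (u - 1)(u + 1)
Expand: u^2 - 1


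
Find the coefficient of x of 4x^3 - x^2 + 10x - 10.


Read off the coefficient of x: 10


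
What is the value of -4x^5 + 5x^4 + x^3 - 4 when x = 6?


Using direct substitution:
  -4 * (6)^5 = -31104
  5 * (6)^4 = 6480
  1 * (6)^3 = 216
  0 * (6)^2 = 0
  0 * (6)^1 = 0
  constant: -4
Sum = -31104 + 6480 + 216 + 0 + 0 - 4 = -24412


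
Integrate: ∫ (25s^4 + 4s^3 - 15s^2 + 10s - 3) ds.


Reverse power rule on each term:
  ∫ 25s^4 ds = 5s^5
  ∫ 4s^3 ds = s^4
  ∫ -15s^2 ds = -5s^3
  ∫ 10s ds = 5s^2
  ∫ -3 ds = -3s
F(s) = 5s^5 + s^4 - 5s^3 + 5s^2 - 3s + C


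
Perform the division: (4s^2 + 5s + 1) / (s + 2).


(4s^2 + 5s + 1) / (s + 2)
Step 1: 4s * (s + 2) = 4s^2 + 8s; subtract.
Step 2: -3 * (s + 2) = -3s - 6; subtract.
Quotient: 4s - 3, Remainder: 7


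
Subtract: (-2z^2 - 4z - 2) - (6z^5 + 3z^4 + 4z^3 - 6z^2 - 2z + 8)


Distribute the minus sign:
  (-2z^2 - 4z - 2)
- (6z^5 + 3z^4 + 4z^3 - 6z^2 - 2z + 8)
Negate second polynomial: -6z^5 - 3z^4 - 4z^3 + 6z^2 + 2z - 8
Add: -6z^5 - 3z^4 - 4z^3 + 4z^2 - 2z - 10


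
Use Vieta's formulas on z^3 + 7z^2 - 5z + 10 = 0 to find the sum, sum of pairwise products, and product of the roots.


Monic cubic z^3+bz^2+cz+d=0: sum=-b, pairwise sum=c, product=-d.
b=7, c=-5, d=10
r1+r2+r3 = -7
r1r2+r1r3+r2r3 = -5
r1r2r3 = -10


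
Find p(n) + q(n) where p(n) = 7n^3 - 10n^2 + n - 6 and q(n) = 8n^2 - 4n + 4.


Align terms by degree and add:
  7n^3 - 10n^2 + n - 6
+ 8n^2 - 4n + 4
= 7n^3 - 2n^2 - 3n - 2


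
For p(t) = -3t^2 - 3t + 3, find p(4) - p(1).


p(4) = -57
p(1) = -3
p(4) - p(1) = -57 + 3 = -54


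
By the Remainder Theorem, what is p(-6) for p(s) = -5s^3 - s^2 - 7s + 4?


By the Remainder Theorem, the remainder equals p(-6):
  -5*(-6)^3 = 1080
  -1*(-6)^2 = -36
  -7*(-6)^1 = 42
  constant: 4
Sum: 1080 - 36 + 42 + 4 = 1090


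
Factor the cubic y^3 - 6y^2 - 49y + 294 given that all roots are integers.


Try integer roots (divisors of 294). y=-7: p(-7)=0.
Divide out (y + 7): quotient is y^2 - 13y + 42.
Factor the quadratic: (y - 6)(y - 7)
Result: (y + 7)(y - 6)(y - 7)


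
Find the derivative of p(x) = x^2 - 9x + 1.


Apply the power rule term by term:
  d/dx(x^2) = 2x
  d/dx(-9x) = -9
  d/dx(1) = 0
p'(x) = 2x - 9


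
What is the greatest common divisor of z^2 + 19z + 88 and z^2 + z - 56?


Factor each:
  z^2 + 19z + 88 = (z + 8)(z + 11)
  z^2 + z - 56 = (z + 8)(z - 7)
Common monic factor: z + 8


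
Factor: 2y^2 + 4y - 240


Roots satisfy r1 + r2 = -b/a = -2 and r1*r2 = c/a = -120.
So r1 = -12, r2 = 10.
2y^2 + 4y - 240 = 2(y - r1)(y - r2) = 2(y + 12)(y - 10)


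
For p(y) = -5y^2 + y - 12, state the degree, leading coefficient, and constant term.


Highest power of y is 2, with coefficient -5. Constant term is -12.
Degree = 2, leading coefficient = -5, constant term = -12


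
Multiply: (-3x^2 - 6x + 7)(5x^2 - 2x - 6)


Distribute each term of the first polynomial:
  (-3x^2)(5x^2 - 2x - 6) = -15x^4 + 6x^3 + 18x^2
  (-6x)(5x^2 - 2x - 6) = -30x^3 + 12x^2 + 36x
  (7)(5x^2 - 2x - 6) = 35x^2 - 14x - 42
Sum: -15x^4 - 24x^3 + 65x^2 + 22x - 42


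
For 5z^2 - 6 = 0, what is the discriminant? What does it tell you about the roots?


D = b^2 - 4ac = (0)^2 - 4(5)(-6) = 0 + 120 = 120
Since D > 0: two distinct irrational roots


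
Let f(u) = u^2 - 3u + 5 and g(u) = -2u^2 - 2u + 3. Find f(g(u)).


Substitute g(u) into f:
f(g(u)) = 1*(-2u^2 - 2u + 3)^2 + (-3)*(-2u^2 - 2u + 3) + 5
(-2u^2 - 2u + 3)^2 = 4u^4 + 8u^3 - 8u^2 - 12u + 9
Expand and combine: 4u^4 + 8u^3 - 2u^2 - 6u + 5


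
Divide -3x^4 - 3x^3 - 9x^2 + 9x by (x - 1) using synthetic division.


Synthetic division with c = 1. Coefficients: -3, -3, -9, 9, 0
Bring down -3.
  -3 * 1 = -3; -3 - 3 = -6
  -6 * 1 = -6; -6 - 9 = -15
  -15 * 1 = -15; -15 + 9 = -6
  -6 * 1 = -6; -6 + 0 = -6
Quotient: -3x^3 - 6x^2 - 15x - 6, Remainder: -6


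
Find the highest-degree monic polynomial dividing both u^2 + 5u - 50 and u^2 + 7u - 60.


Factor each:
  u^2 + 5u - 50 = (u - 5)(u + 10)
  u^2 + 7u - 60 = (u - 5)(u + 12)
Common monic factor: u - 5


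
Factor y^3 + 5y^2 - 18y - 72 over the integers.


Try integer roots (divisors of -72). y=-3: p(-3)=0.
Divide out (y + 3): quotient is y^2 + 2y - 24.
Factor the quadratic: (y + 6)(y - 4)
Result: (y + 3)(y + 6)(y - 4)


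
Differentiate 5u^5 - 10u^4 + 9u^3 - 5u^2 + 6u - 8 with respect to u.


Apply the power rule term by term:
  d/du(5u^5) = 25u^4
  d/du(-10u^4) = -40u^3
  d/du(9u^3) = 27u^2
  d/du(-5u^2) = -10u
  d/du(6u) = 6
  d/du(-8) = 0
p'(u) = 25u^4 - 40u^3 + 27u^2 - 10u + 6


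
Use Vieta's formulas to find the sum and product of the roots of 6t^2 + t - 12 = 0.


For at^2+bt+c=0: sum = -b/a, product = c/a.
a=6, b=1, c=-12
Sum = -(1)/6 = -1/6
Product = (-12)/6 = -2


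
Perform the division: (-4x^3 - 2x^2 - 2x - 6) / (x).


(-4x^3 - 2x^2 - 2x - 6) / (x)
Step 1: -4x^2 * (x) = -4x^3; subtract.
Step 2: -2x * (x) = -2x^2; subtract.
Step 3: -2 * (x) = -2x; subtract.
Quotient: -4x^2 - 2x - 2, Remainder: -6


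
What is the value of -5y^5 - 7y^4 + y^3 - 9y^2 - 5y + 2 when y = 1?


Using direct substitution:
  -5 * (1)^5 = -5
  -7 * (1)^4 = -7
  1 * (1)^3 = 1
  -9 * (1)^2 = -9
  -5 * (1)^1 = -5
  constant: 2
Sum = -5 - 7 + 1 - 9 - 5 + 2 = -23


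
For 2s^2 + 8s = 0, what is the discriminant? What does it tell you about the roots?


D = b^2 - 4ac = (8)^2 - 4(2)(0) = 64 = 64
Since D > 0: two distinct rational roots


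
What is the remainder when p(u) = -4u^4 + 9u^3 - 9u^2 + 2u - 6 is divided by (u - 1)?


By the Remainder Theorem, the remainder equals p(1):
  -4*(1)^4 = -4
  9*(1)^3 = 9
  -9*(1)^2 = -9
  2*(1)^1 = 2
  constant: -6
Sum: -4 + 9 - 9 + 2 - 6 = -8


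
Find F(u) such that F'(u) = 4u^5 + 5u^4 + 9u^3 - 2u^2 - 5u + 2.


Reverse power rule on each term:
  ∫ 4u^5 du = (2/3)u^6
  ∫ 5u^4 du = u^5
  ∫ 9u^3 du = (9/4)u^4
  ∫ -2u^2 du = -(2/3)u^3
  ∫ -5u du = -(5/2)u^2
  ∫ 2 du = 2u
F(u) = (2/3)u^6 + u^5 + (9/4)u^4 - (2/3)u^3 - (5/2)u^2 + 2u + C


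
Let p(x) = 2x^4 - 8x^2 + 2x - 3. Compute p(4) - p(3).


p(4) = 389
p(3) = 93
p(4) - p(3) = 389 - 93 = 296


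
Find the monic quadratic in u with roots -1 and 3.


p(u) = (u + 1)(u - 3)
Expand: u^2 - 2u - 3


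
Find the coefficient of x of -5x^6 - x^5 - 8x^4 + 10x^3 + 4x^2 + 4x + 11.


Read off the coefficient of x: 4


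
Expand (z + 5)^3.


Expand (z + 5)^3 by repeated multiplication:
  (z + 5)^2 = z^2 + 10z + 25
= z^3 + 15z^2 + 75z + 125


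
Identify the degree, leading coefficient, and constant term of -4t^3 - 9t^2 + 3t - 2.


Highest power of t is 3, with coefficient -4. Constant term is -2.
Degree = 3, leading coefficient = -4, constant term = -2


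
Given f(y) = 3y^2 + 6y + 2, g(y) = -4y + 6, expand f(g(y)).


Substitute g(y) into f:
f(g(y)) = 3*(-4y + 6)^2 + 6*(-4y + 6) + 2
(-4y + 6)^2 = 16y^2 - 48y + 36
Expand and combine: 48y^2 - 168y + 146


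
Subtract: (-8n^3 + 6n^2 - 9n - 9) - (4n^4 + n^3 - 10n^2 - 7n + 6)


Distribute the minus sign:
  (-8n^3 + 6n^2 - 9n - 9)
- (4n^4 + n^3 - 10n^2 - 7n + 6)
Negate second polynomial: -4n^4 - n^3 + 10n^2 + 7n - 6
Add: -4n^4 - 9n^3 + 16n^2 - 2n - 15


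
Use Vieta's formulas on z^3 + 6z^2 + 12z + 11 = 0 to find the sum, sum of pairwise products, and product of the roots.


Monic cubic z^3+bz^2+cz+d=0: sum=-b, pairwise sum=c, product=-d.
b=6, c=12, d=11
r1+r2+r3 = -6
r1r2+r1r3+r2r3 = 12
r1r2r3 = -11


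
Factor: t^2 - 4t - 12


Roots satisfy r1 + r2 = -b/a = 4 and r1*r2 = c/a = -12.
So r1 = 6, r2 = -2.
t^2 - 4t - 12 = (t - r1)(t - r2) = (t - 6)(t + 2)


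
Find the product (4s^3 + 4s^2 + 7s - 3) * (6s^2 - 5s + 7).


Distribute each term of the first polynomial:
  (4s^3)(6s^2 - 5s + 7) = 24s^5 - 20s^4 + 28s^3
  (4s^2)(6s^2 - 5s + 7) = 24s^4 - 20s^3 + 28s^2
  (7s)(6s^2 - 5s + 7) = 42s^3 - 35s^2 + 49s
  (-3)(6s^2 - 5s + 7) = -18s^2 + 15s - 21
Sum: 24s^5 + 4s^4 + 50s^3 - 25s^2 + 64s - 21


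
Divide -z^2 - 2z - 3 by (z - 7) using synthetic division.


Synthetic division with c = 7. Coefficients: -1, -2, -3
Bring down -1.
  -1 * 7 = -7; -7 - 2 = -9
  -9 * 7 = -63; -63 - 3 = -66
Quotient: -z - 9, Remainder: -66


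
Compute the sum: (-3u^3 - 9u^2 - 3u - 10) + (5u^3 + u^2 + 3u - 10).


Align terms by degree and add:
  -3u^3 - 9u^2 - 3u - 10
+ 5u^3 + u^2 + 3u - 10
= 2u^3 - 8u^2 - 20


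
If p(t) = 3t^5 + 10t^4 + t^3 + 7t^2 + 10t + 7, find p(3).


Using direct substitution:
  3 * (3)^5 = 729
  10 * (3)^4 = 810
  1 * (3)^3 = 27
  7 * (3)^2 = 63
  10 * (3)^1 = 30
  constant: 7
Sum = 729 + 810 + 27 + 63 + 30 + 7 = 1666


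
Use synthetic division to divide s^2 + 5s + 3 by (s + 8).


Synthetic division with c = -8. Coefficients: 1, 5, 3
Bring down 1.
  1 * -8 = -8; -8 + 5 = -3
  -3 * -8 = 24; 24 + 3 = 27
Quotient: s - 3, Remainder: 27


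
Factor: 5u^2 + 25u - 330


Roots satisfy r1 + r2 = -b/a = -5 and r1*r2 = c/a = -66.
So r1 = -11, r2 = 6.
5u^2 + 25u - 330 = 5(u - r1)(u - r2) = 5(u + 11)(u - 6)


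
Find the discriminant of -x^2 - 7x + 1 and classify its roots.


D = b^2 - 4ac = (-7)^2 - 4(-1)(1) = 49 + 4 = 53
Since D > 0: two distinct irrational roots


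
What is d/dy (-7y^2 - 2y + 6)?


Apply the power rule term by term:
  d/dy(-7y^2) = -14y
  d/dy(-2y) = -2
  d/dy(6) = 0
p'(y) = -14y - 2


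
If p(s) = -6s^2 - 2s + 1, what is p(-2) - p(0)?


p(-2) = -19
p(0) = 1
p(-2) - p(0) = -19 - 1 = -20


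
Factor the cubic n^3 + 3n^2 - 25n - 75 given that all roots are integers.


Try integer roots (divisors of -75). n=5: p(5)=0.
Divide out (n - 5): quotient is n^2 + 8n + 15.
Factor the quadratic: (n + 3)(n + 5)
Result: (n - 5)(n + 3)(n + 5)


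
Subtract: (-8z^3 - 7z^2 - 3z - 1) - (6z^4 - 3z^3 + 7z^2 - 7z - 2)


Distribute the minus sign:
  (-8z^3 - 7z^2 - 3z - 1)
- (6z^4 - 3z^3 + 7z^2 - 7z - 2)
Negate second polynomial: -6z^4 + 3z^3 - 7z^2 + 7z + 2
Add: -6z^4 - 5z^3 - 14z^2 + 4z + 1


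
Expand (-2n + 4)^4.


Expand (-2n + 4)^4 by repeated multiplication:
  (-2n + 4)^2 = 4n^2 - 16n + 16
  (-2n + 4)^3 = -8n^3 + 48n^2 - 96n + 64
= 16n^4 - 128n^3 + 384n^2 - 512n + 256


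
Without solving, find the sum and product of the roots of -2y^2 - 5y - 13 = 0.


For ay^2+by+c=0: sum = -b/a, product = c/a.
a=-2, b=-5, c=-13
Sum = -(-5)/-2 = -5/2
Product = (-13)/-2 = 13/2


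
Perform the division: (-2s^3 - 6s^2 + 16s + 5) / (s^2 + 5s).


(-2s^3 - 6s^2 + 16s + 5) / (s^2 + 5s)
Step 1: -2s * (s^2 + 5s) = -2s^3 - 10s^2; subtract.
Step 2: 4 * (s^2 + 5s) = 4s^2 + 20s; subtract.
Quotient: -2s + 4, Remainder: -4s + 5


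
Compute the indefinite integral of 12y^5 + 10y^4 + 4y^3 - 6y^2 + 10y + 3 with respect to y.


Reverse power rule on each term:
  ∫ 12y^5 dy = 2y^6
  ∫ 10y^4 dy = 2y^5
  ∫ 4y^3 dy = y^4
  ∫ -6y^2 dy = -2y^3
  ∫ 10y dy = 5y^2
  ∫ 3 dy = 3y
F(y) = 2y^6 + 2y^5 + y^4 - 2y^3 + 5y^2 + 3y + C
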